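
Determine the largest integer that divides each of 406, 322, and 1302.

14

406 = 2 × 7 × 29
322 = 2 × 7 × 23
1302 = 2 × 3 × 7 × 31
gcd(406, 322, 1302) = 2 × 7 = 14.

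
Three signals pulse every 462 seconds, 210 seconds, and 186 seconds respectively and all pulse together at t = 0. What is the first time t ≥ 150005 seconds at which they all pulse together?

Joint pulses occur at multiples of LCM(462, 210, 186).
462 = 2 × 3 × 7 × 11
210 = 2 × 3 × 5 × 7
186 = 2 × 3 × 31
LCM(462, 210, 186) = 2 × 3 × 5 × 7 × 11 × 31 = 71610.
Smallest multiple of 71610 that is ≥ 150005: ⌈150005/71610⌉ × 71610 = 3 × 71610 = 214830.

214830 seconds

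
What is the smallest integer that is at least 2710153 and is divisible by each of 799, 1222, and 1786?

2762942

The integer must be a common multiple of 799, 1222, and 1786, so a multiple of their LCM.
799 = 17 × 47
1222 = 2 × 13 × 47
1786 = 2 × 19 × 47
LCM(799, 1222, 1786) = 2 × 13 × 17 × 19 × 47 = 394706.
Smallest multiple of 394706 that is ≥ 2710153: ⌈2710153/394706⌉ × 394706 = 7 × 394706 = 2762942.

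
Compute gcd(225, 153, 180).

225 = 3^2 × 5^2
153 = 3^2 × 17
180 = 2^2 × 3^2 × 5
gcd(225, 153, 180) = 3^2 = 9.

9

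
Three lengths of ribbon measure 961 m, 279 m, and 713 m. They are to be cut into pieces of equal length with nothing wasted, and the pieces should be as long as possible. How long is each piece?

31 m

The greatest length dividing all of 961, 279, and 713 is their gcd.
961 = 31^2
279 = 3^2 × 31
713 = 23 × 31
gcd(961, 279, 713) = 31.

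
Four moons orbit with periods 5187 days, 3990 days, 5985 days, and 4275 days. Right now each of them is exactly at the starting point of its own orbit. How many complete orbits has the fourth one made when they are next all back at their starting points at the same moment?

182 orbits

The first common completion time is the LCM of the periods.
5187 = 3 × 7 × 13 × 19
3990 = 2 × 3 × 5 × 7 × 19
5985 = 3^2 × 5 × 7 × 19
4275 = 3^2 × 5^2 × 19
LCM(5187, 3990, 5985, 4275) = 2 × 3^2 × 5^2 × 7 × 13 × 19 = 778050.
Orbits for period 4275: 778050 / 4275 = 182.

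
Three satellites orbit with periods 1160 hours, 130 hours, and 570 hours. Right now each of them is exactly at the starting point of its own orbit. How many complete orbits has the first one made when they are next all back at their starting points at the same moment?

The first common completion time is the LCM of the periods.
1160 = 2^3 × 5 × 29
130 = 2 × 5 × 13
570 = 2 × 3 × 5 × 19
LCM(1160, 130, 570) = 2^3 × 3 × 5 × 13 × 19 × 29 = 859560.
Orbits for period 1160: 859560 / 1160 = 741.

741 orbits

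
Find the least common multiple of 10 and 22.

110

10 = 2 × 5
22 = 2 × 11
LCM(10, 22) = 2 × 5 × 11 = 110.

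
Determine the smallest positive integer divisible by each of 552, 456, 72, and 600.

786600

552 = 2^3 × 3 × 23
456 = 2^3 × 3 × 19
72 = 2^3 × 3^2
600 = 2^3 × 3 × 5^2
LCM(552, 456, 72, 600) = 2^3 × 3^2 × 5^2 × 19 × 23 = 786600.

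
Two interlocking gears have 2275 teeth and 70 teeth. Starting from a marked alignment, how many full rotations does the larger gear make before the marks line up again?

They are all back at their starting positions together after one LCM of the periods.
2275 = 5^2 × 7 × 13
70 = 2 × 5 × 7
LCM(2275, 70) = 2 × 5^2 × 7 × 13 = 4550.
Rotations for period 2275: 4550 / 2275 = 2.

2 rotations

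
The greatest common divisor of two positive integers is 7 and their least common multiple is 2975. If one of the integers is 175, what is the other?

119

For two integers, gcd × lcm = product, so the other is (7 × 2975) / 175 = 20825 / 175 = 119.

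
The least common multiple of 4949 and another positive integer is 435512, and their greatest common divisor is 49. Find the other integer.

4312

gcd × lcm = product of the two integers, so the other integer is (49 × 435512) / 4949 = 4312.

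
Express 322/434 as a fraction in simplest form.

23/31

322 = 2 × 7 × 23
434 = 2 × 7 × 31
gcd(322, 434) = 2 × 7 = 14.
Divide numerator and denominator by 14: 322/434 = 23/31.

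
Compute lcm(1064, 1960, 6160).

1064 = 2^3 × 7 × 19
1960 = 2^3 × 5 × 7^2
6160 = 2^4 × 5 × 7 × 11
LCM(1064, 1960, 6160) = 2^4 × 5 × 7^2 × 11 × 19 = 819280.

819280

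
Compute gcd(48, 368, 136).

48 = 2^4 × 3
368 = 2^4 × 23
136 = 2^3 × 17
gcd(48, 368, 136) = 2^3 = 8.

8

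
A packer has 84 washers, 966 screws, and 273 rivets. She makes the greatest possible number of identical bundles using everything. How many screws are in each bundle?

Number of bundles = gcd(84, 966, 273).
84 = 2^2 × 3 × 7
966 = 2 × 3 × 7 × 23
273 = 3 × 7 × 13
gcd(84, 966, 273) = 3 × 7 = 21.
screws per bundle = 966 / 21 = 46.

46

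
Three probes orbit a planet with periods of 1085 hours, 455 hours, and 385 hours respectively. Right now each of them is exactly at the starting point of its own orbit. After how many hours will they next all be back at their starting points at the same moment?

They coincide at every common multiple of the periods; the first is the LCM.
1085 = 5 × 7 × 31
455 = 5 × 7 × 13
385 = 5 × 7 × 11
LCM(1085, 455, 385) = 5 × 7 × 11 × 13 × 31 = 155155.

155155 hours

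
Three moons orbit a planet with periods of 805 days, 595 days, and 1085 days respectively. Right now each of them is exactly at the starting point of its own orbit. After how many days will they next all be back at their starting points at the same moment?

424235 days

We need the least common multiple of the intervals.
805 = 5 × 7 × 23
595 = 5 × 7 × 17
1085 = 5 × 7 × 31
LCM(805, 595, 1085) = 5 × 7 × 17 × 23 × 31 = 424235.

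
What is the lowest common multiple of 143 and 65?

143 = 11 × 13
65 = 5 × 13
LCM(143, 65) = 5 × 11 × 13 = 715.

715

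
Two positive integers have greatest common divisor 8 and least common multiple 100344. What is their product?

802752

For any two positive integers, gcd × lcm = product = 8 × 100344 = 802752.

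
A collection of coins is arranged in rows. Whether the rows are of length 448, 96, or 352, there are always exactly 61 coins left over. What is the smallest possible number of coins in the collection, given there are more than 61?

14845

N − 61 must be a common multiple of 448, 96, and 352.
448 = 2^6 × 7
96 = 2^5 × 3
352 = 2^5 × 11
LCM(448, 96, 352) = 2^6 × 3 × 7 × 11 = 14784.
Smallest N > 61 is LCM + 61 = 14784 + 61 = 14845.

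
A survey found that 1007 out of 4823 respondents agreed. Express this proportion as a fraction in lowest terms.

1007 = 19 × 53
4823 = 7 × 13 × 53
gcd(1007, 4823) = 53.
Divide numerator and denominator by 53: 1007/4823 = 19/91.

19/91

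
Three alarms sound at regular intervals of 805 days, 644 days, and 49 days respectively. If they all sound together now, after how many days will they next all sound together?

They coincide at every common multiple of the periods; the first is the LCM.
805 = 5 × 7 × 23
644 = 2^2 × 7 × 23
49 = 7^2
LCM(805, 644, 49) = 2^2 × 5 × 7^2 × 23 = 22540.

22540 days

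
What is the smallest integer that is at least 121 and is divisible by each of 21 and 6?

The integer must be a common multiple of 21 and 6, so a multiple of their LCM.
21 = 3 × 7
6 = 2 × 3
LCM(21, 6) = 2 × 3 × 7 = 42.
Smallest multiple of 42 that is ≥ 121: ⌈121/42⌉ × 42 = 3 × 42 = 126.

126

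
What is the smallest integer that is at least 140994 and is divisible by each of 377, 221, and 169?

166634

The integer must be a common multiple of 377, 221, and 169, so a multiple of their LCM.
377 = 13 × 29
221 = 13 × 17
169 = 13^2
LCM(377, 221, 169) = 13^2 × 17 × 29 = 83317.
Smallest multiple of 83317 that is ≥ 140994: ⌈140994/83317⌉ × 83317 = 2 × 83317 = 166634.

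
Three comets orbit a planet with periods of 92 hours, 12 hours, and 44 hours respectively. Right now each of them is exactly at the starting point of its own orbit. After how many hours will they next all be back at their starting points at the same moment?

3036 hours

They coincide at every common multiple of the periods; the first is the LCM.
92 = 2^2 × 23
12 = 2^2 × 3
44 = 2^2 × 11
LCM(92, 12, 44) = 2^2 × 3 × 11 × 23 = 3036.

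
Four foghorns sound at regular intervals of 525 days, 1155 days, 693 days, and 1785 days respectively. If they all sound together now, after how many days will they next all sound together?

294525 days

We need the least common multiple of the intervals.
525 = 3 × 5^2 × 7
1155 = 3 × 5 × 7 × 11
693 = 3^2 × 7 × 11
1785 = 3 × 5 × 7 × 17
LCM(525, 1155, 693, 1785) = 3^2 × 5^2 × 7 × 11 × 17 = 294525.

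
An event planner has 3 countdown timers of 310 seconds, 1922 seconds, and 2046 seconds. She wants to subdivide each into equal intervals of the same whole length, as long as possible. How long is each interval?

The interval must divide each timer length; the longest such is the gcd.
310 = 2 × 5 × 31
1922 = 2 × 31^2
2046 = 2 × 3 × 11 × 31
gcd(310, 1922, 2046) = 2 × 31 = 62.

62 seconds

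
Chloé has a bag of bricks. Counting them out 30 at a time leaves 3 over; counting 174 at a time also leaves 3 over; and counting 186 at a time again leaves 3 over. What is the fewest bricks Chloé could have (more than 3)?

N − 3 must be a common multiple of 30, 174, and 186.
30 = 2 × 3 × 5
174 = 2 × 3 × 29
186 = 2 × 3 × 31
LCM(30, 174, 186) = 2 × 3 × 5 × 29 × 31 = 26970.
Smallest N > 3 is LCM + 3 = 26970 + 3 = 26973.

26973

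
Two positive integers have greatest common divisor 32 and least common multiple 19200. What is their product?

614400

For any two positive integers, gcd × lcm = product = 32 × 19200 = 614400.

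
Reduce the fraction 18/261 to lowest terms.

18 = 2 × 3^2
261 = 3^2 × 29
gcd(18, 261) = 3^2 = 9.
Divide numerator and denominator by 9: 18/261 = 2/29.

2/29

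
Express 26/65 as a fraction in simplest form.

26 = 2 × 13
65 = 5 × 13
gcd(26, 65) = 13.
Divide numerator and denominator by 13: 26/65 = 2/5.

2/5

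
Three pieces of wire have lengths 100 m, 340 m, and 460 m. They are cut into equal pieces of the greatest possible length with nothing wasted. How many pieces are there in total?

45

Piece length = gcd(100, 340, 460).
100 = 2^2 × 5^2
340 = 2^2 × 5 × 17
460 = 2^2 × 5 × 23
gcd(100, 340, 460) = 2^2 × 5 = 20.
Total pieces = 100/20 + 340/20 + 460/20 = 5 + 17 + 23 = 45.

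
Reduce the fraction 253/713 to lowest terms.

253 = 11 × 23
713 = 23 × 31
gcd(253, 713) = 23.
Divide numerator and denominator by 23: 253/713 = 11/31.

11/31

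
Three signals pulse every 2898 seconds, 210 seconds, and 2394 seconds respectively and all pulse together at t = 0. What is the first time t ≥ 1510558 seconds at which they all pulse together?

Joint pulses occur at multiples of LCM(2898, 210, 2394).
2898 = 2 × 3^2 × 7 × 23
210 = 2 × 3 × 5 × 7
2394 = 2 × 3^2 × 7 × 19
LCM(2898, 210, 2394) = 2 × 3^2 × 5 × 7 × 19 × 23 = 275310.
Smallest multiple of 275310 that is ≥ 1510558: ⌈1510558/275310⌉ × 275310 = 6 × 275310 = 1651860.

1651860 seconds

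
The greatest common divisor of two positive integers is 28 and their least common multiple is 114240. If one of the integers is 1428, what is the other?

For two integers, gcd × lcm = product, so the other is (28 × 114240) / 1428 = 3198720 / 1428 = 2240.

2240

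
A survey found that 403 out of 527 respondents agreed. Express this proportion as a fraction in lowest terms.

13/17

403 = 13 × 31
527 = 17 × 31
gcd(403, 527) = 31.
Divide numerator and denominator by 31: 403/527 = 13/17.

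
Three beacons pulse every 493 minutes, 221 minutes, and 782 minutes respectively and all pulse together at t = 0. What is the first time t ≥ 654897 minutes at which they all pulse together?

Joint pulses occur at multiples of LCM(493, 221, 782).
493 = 17 × 29
221 = 13 × 17
782 = 2 × 17 × 23
LCM(493, 221, 782) = 2 × 13 × 17 × 23 × 29 = 294814.
Smallest multiple of 294814 that is ≥ 654897: ⌈654897/294814⌉ × 294814 = 3 × 294814 = 884442.

884442 minutes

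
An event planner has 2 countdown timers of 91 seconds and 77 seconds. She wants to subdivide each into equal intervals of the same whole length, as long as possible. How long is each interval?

The interval must divide each timer length; the longest such is the gcd.
91 = 7 × 13
77 = 7 × 11
gcd(91, 77) = 7.

7 seconds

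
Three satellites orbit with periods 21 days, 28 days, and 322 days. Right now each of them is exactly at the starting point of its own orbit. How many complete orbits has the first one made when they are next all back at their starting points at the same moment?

92 orbits

The first common completion time is the LCM of the periods.
21 = 3 × 7
28 = 2^2 × 7
322 = 2 × 7 × 23
LCM(21, 28, 322) = 2^2 × 3 × 7 × 23 = 1932.
Orbits for period 21: 1932 / 21 = 92.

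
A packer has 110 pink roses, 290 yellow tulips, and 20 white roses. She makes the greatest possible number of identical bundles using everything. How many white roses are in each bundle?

Number of bundles = gcd(110, 290, 20).
110 = 2 × 5 × 11
290 = 2 × 5 × 29
20 = 2^2 × 5
gcd(110, 290, 20) = 2 × 5 = 10.
white roses per bundle = 20 / 10 = 2.

2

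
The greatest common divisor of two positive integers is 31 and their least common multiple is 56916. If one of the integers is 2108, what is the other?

837

For two integers, gcd × lcm = product, so the other is (31 × 56916) / 2108 = 1764396 / 2108 = 837.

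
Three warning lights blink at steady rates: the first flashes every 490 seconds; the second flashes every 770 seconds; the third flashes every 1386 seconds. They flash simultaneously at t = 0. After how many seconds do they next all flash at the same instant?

48510 seconds

They coincide at every common multiple of the periods; the first is the LCM.
490 = 2 × 5 × 7^2
770 = 2 × 5 × 7 × 11
1386 = 2 × 3^2 × 7 × 11
LCM(490, 770, 1386) = 2 × 3^2 × 5 × 7^2 × 11 = 48510.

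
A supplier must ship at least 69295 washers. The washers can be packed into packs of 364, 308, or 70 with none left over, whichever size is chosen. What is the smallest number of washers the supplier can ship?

80080

The number of washers must be a common multiple of 364, 308, and 70, so a multiple of their LCM.
364 = 2^2 × 7 × 13
308 = 2^2 × 7 × 11
70 = 2 × 5 × 7
LCM(364, 308, 70) = 2^2 × 5 × 7 × 11 × 13 = 20020.
Smallest multiple of 20020 that is ≥ 69295: ⌈69295/20020⌉ × 20020 = 4 × 20020 = 80080.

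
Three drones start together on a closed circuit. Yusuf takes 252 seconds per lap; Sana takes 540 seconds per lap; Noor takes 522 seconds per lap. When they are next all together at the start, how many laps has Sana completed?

They are all back at their starting positions together after one LCM of the periods.
252 = 2^2 × 3^2 × 7
540 = 2^2 × 3^3 × 5
522 = 2 × 3^2 × 29
LCM(252, 540, 522) = 2^2 × 3^3 × 5 × 7 × 29 = 109620.
Laps for period 540: 109620 / 540 = 203.

203 laps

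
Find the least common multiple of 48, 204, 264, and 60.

44880

48 = 2^4 × 3
204 = 2^2 × 3 × 17
264 = 2^3 × 3 × 11
60 = 2^2 × 3 × 5
LCM(48, 204, 264, 60) = 2^4 × 3 × 5 × 11 × 17 = 44880.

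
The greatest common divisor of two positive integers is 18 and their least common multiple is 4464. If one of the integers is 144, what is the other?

For two integers, gcd × lcm = product, so the other is (18 × 4464) / 144 = 80352 / 144 = 558.

558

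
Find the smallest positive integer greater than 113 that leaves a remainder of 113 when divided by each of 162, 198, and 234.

23279

N − 113 must be a common multiple of 162, 198, and 234.
162 = 2 × 3^4
198 = 2 × 3^2 × 11
234 = 2 × 3^2 × 13
LCM(162, 198, 234) = 2 × 3^4 × 11 × 13 = 23166.
Smallest N > 113 is LCM + 113 = 23166 + 113 = 23279.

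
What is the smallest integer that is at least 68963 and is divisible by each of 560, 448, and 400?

The integer must be a common multiple of 560, 448, and 400, so a multiple of their LCM.
560 = 2^4 × 5 × 7
448 = 2^6 × 7
400 = 2^4 × 5^2
LCM(560, 448, 400) = 2^6 × 5^2 × 7 = 11200.
Smallest multiple of 11200 that is ≥ 68963: ⌈68963/11200⌉ × 11200 = 7 × 11200 = 78400.

78400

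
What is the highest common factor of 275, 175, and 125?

275 = 5^2 × 11
175 = 5^2 × 7
125 = 5^3
gcd(275, 175, 125) = 5^2 = 25.

25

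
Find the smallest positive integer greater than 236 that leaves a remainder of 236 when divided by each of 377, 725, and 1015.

66211

N − 236 must be a common multiple of 377, 725, and 1015.
377 = 13 × 29
725 = 5^2 × 29
1015 = 5 × 7 × 29
LCM(377, 725, 1015) = 5^2 × 7 × 13 × 29 = 65975.
Smallest N > 236 is LCM + 236 = 65975 + 236 = 66211.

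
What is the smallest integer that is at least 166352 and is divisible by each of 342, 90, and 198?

The integer must be a common multiple of 342, 90, and 198, so a multiple of their LCM.
342 = 2 × 3^2 × 19
90 = 2 × 3^2 × 5
198 = 2 × 3^2 × 11
LCM(342, 90, 198) = 2 × 3^2 × 5 × 11 × 19 = 18810.
Smallest multiple of 18810 that is ≥ 166352: ⌈166352/18810⌉ × 18810 = 9 × 18810 = 169290.

169290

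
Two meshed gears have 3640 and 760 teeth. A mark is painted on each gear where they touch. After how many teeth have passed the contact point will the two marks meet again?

69160 teeth

The first simultaneous occurrence is after LCM of the individual periods.
3640 = 2^3 × 5 × 7 × 13
760 = 2^3 × 5 × 19
LCM(3640, 760) = 2^3 × 5 × 7 × 13 × 19 = 69160.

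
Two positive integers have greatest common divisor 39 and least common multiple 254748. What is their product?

For any two positive integers, gcd × lcm = product = 39 × 254748 = 9935172.

9935172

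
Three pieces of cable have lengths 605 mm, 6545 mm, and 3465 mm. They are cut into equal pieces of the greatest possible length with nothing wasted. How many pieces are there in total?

193

Piece length = gcd(605, 6545, 3465).
605 = 5 × 11^2
6545 = 5 × 7 × 11 × 17
3465 = 3^2 × 5 × 7 × 11
gcd(605, 6545, 3465) = 5 × 11 = 55.
Total pieces = 605/55 + 6545/55 + 3465/55 = 11 + 119 + 63 = 193.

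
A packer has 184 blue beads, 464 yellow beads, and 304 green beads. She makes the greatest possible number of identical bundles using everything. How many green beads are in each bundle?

38

Number of bundles = gcd(184, 464, 304).
184 = 2^3 × 23
464 = 2^4 × 29
304 = 2^4 × 19
gcd(184, 464, 304) = 2^3 = 8.
green beads per bundle = 304 / 8 = 38.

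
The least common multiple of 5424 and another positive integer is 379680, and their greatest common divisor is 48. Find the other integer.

3360

gcd × lcm = product of the two integers, so the other integer is (48 × 379680) / 5424 = 3360.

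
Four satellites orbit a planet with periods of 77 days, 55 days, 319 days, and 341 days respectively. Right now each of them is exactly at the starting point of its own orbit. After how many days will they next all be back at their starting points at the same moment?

346115 days

The first simultaneous occurrence is after LCM of the individual periods.
77 = 7 × 11
55 = 5 × 11
319 = 11 × 29
341 = 11 × 31
LCM(77, 55, 319, 341) = 5 × 7 × 11 × 29 × 31 = 346115.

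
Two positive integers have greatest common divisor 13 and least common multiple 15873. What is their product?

206349

For any two positive integers, gcd × lcm = product = 13 × 15873 = 206349.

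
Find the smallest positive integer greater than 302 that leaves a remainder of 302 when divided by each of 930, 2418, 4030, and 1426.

N − 302 must be a common multiple of 930, 2418, 4030, and 1426.
930 = 2 × 3 × 5 × 31
2418 = 2 × 3 × 13 × 31
4030 = 2 × 5 × 13 × 31
1426 = 2 × 23 × 31
LCM(930, 2418, 4030, 1426) = 2 × 3 × 5 × 13 × 23 × 31 = 278070.
Smallest N > 302 is LCM + 302 = 278070 + 302 = 278372.

278372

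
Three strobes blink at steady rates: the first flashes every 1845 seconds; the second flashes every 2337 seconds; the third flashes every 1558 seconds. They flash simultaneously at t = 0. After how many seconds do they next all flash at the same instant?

We need the least common multiple of the intervals.
1845 = 3^2 × 5 × 41
2337 = 3 × 19 × 41
1558 = 2 × 19 × 41
LCM(1845, 2337, 1558) = 2 × 3^2 × 5 × 19 × 41 = 70110.

70110 seconds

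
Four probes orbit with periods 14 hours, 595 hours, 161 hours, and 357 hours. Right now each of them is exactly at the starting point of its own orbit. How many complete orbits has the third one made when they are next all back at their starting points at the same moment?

510 orbits

The first common completion time is the LCM of the periods.
14 = 2 × 7
595 = 5 × 7 × 17
161 = 7 × 23
357 = 3 × 7 × 17
LCM(14, 595, 161, 357) = 2 × 3 × 5 × 7 × 17 × 23 = 82110.
Orbits for period 161: 82110 / 161 = 510.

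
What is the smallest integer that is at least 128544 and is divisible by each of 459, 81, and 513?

The integer must be a common multiple of 459, 81, and 513, so a multiple of their LCM.
459 = 3^3 × 17
81 = 3^4
513 = 3^3 × 19
LCM(459, 81, 513) = 3^4 × 17 × 19 = 26163.
Smallest multiple of 26163 that is ≥ 128544: ⌈128544/26163⌉ × 26163 = 5 × 26163 = 130815.

130815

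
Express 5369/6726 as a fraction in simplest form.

91/114

5369 = 7 × 13 × 59
6726 = 2 × 3 × 19 × 59
gcd(5369, 6726) = 59.
Divide numerator and denominator by 59: 5369/6726 = 91/114.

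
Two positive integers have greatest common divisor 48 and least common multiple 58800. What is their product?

2822400

For any two positive integers, gcd × lcm = product = 48 × 58800 = 2822400.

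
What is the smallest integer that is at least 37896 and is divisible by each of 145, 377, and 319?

41470

The integer must be a common multiple of 145, 377, and 319, so a multiple of their LCM.
145 = 5 × 29
377 = 13 × 29
319 = 11 × 29
LCM(145, 377, 319) = 5 × 11 × 13 × 29 = 20735.
Smallest multiple of 20735 that is ≥ 37896: ⌈37896/20735⌉ × 20735 = 2 × 20735 = 41470.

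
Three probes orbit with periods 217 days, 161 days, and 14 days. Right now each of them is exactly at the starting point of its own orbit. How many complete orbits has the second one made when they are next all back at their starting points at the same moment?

62 orbits

The first common completion time is the LCM of the periods.
217 = 7 × 31
161 = 7 × 23
14 = 2 × 7
LCM(217, 161, 14) = 2 × 7 × 23 × 31 = 9982.
Orbits for period 161: 9982 / 161 = 62.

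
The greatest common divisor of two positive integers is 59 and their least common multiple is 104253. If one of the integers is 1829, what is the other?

For two integers, gcd × lcm = product, so the other is (59 × 104253) / 1829 = 6150927 / 1829 = 3363.

3363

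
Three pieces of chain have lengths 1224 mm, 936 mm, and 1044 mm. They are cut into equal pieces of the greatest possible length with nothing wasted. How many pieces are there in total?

Piece length = gcd(1224, 936, 1044).
1224 = 2^3 × 3^2 × 17
936 = 2^3 × 3^2 × 13
1044 = 2^2 × 3^2 × 29
gcd(1224, 936, 1044) = 2^2 × 3^2 = 36.
Total pieces = 1224/36 + 936/36 + 1044/36 = 34 + 26 + 29 = 89.

89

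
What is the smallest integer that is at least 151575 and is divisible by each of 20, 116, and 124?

The integer must be a common multiple of 20, 116, and 124, so a multiple of their LCM.
20 = 2^2 × 5
116 = 2^2 × 29
124 = 2^2 × 31
LCM(20, 116, 124) = 2^2 × 5 × 29 × 31 = 17980.
Smallest multiple of 17980 that is ≥ 151575: ⌈151575/17980⌉ × 17980 = 9 × 17980 = 161820.

161820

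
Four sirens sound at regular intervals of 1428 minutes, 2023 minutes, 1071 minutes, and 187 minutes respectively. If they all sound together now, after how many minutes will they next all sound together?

801108 minutes

We need the least common multiple of the intervals.
1428 = 2^2 × 3 × 7 × 17
2023 = 7 × 17^2
1071 = 3^2 × 7 × 17
187 = 11 × 17
LCM(1428, 2023, 1071, 187) = 2^2 × 3^2 × 7 × 11 × 17^2 = 801108.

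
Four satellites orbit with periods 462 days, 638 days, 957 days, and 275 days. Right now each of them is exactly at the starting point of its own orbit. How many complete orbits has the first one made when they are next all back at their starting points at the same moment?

The first common completion time is the LCM of the periods.
462 = 2 × 3 × 7 × 11
638 = 2 × 11 × 29
957 = 3 × 11 × 29
275 = 5^2 × 11
LCM(462, 638, 957, 275) = 2 × 3 × 5^2 × 7 × 11 × 29 = 334950.
Orbits for period 462: 334950 / 462 = 725.

725 orbits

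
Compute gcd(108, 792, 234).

108 = 2^2 × 3^3
792 = 2^3 × 3^2 × 11
234 = 2 × 3^2 × 13
gcd(108, 792, 234) = 2 × 3^2 = 18.

18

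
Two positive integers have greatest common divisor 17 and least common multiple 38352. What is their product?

For any two positive integers, gcd × lcm = product = 17 × 38352 = 651984.

651984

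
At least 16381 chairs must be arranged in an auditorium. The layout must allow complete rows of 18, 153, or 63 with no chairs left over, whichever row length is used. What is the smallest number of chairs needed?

The number of chairs must be a common multiple of 18, 153, and 63, so a multiple of their LCM.
18 = 2 × 3^2
153 = 3^2 × 17
63 = 3^2 × 7
LCM(18, 153, 63) = 2 × 3^2 × 7 × 17 = 2142.
Smallest multiple of 2142 that is ≥ 16381: ⌈16381/2142⌉ × 2142 = 8 × 2142 = 17136.

17136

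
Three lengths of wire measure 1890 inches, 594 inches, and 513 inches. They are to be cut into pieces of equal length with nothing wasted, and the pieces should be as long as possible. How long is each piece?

Each piece length must divide every original length, so the longest possible is gcd(1890, 594, 513).
1890 = 2 × 3^3 × 5 × 7
594 = 2 × 3^3 × 11
513 = 3^3 × 19
gcd(1890, 594, 513) = 3^3 = 27.

27 inches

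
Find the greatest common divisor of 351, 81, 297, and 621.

27

351 = 3^3 × 13
81 = 3^4
297 = 3^3 × 11
621 = 3^3 × 23
gcd(351, 81, 297, 621) = 3^3 = 27.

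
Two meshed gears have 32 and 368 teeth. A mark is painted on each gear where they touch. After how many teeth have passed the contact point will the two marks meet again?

We need the least common multiple of the intervals.
32 = 2^5
368 = 2^4 × 23
LCM(32, 368) = 2^5 × 23 = 736.

736 teeth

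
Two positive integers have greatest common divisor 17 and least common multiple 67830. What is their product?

For any two positive integers, gcd × lcm = product = 17 × 67830 = 1153110.

1153110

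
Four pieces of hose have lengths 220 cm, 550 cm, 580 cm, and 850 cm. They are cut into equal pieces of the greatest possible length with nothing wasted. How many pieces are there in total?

220

Piece length = gcd(220, 550, 580, 850).
220 = 2^2 × 5 × 11
550 = 2 × 5^2 × 11
580 = 2^2 × 5 × 29
850 = 2 × 5^2 × 17
gcd(220, 550, 580, 850) = 2 × 5 = 10.
Total pieces = 220/10 + 550/10 + 580/10 + 850/10 = 22 + 55 + 58 + 85 = 220.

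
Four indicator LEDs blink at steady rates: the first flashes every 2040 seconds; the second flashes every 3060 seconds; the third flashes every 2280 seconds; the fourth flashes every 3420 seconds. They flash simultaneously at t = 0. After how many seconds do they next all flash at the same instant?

116280 seconds

The first simultaneous occurrence is after LCM of the individual periods.
2040 = 2^3 × 3 × 5 × 17
3060 = 2^2 × 3^2 × 5 × 17
2280 = 2^3 × 3 × 5 × 19
3420 = 2^2 × 3^2 × 5 × 19
LCM(2040, 3060, 2280, 3420) = 2^3 × 3^2 × 5 × 17 × 19 = 116280.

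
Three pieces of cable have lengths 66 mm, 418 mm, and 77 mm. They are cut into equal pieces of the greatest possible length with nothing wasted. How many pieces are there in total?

Piece length = gcd(66, 418, 77).
66 = 2 × 3 × 11
418 = 2 × 11 × 19
77 = 7 × 11
gcd(66, 418, 77) = 11.
Total pieces = 66/11 + 418/11 + 77/11 = 6 + 38 + 7 = 51.

51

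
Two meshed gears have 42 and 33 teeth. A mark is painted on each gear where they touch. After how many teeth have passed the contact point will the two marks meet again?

462 teeth

They coincide at every common multiple of the periods; the first is the LCM.
42 = 2 × 3 × 7
33 = 3 × 11
LCM(42, 33) = 2 × 3 × 7 × 11 = 462.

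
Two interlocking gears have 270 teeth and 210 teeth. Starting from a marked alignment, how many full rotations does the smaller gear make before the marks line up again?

All finish a whole number of cycles simultaneously at t = LCM of the periods.
270 = 2 × 3^3 × 5
210 = 2 × 3 × 5 × 7
LCM(270, 210) = 2 × 3^3 × 5 × 7 = 1890.
Rotations for period 210: 1890 / 210 = 9.

9 rotations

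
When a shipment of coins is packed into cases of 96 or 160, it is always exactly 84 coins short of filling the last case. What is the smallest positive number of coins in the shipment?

396

Being 84 short of a full case of size k means N ≡ −84 (mod k), i.e. N + 84 is a multiple of each size.
96 = 2^5 × 3
160 = 2^5 × 5
LCM(96, 160) = 2^5 × 3 × 5 = 480.
Smallest positive N is 480 − 84 = 396.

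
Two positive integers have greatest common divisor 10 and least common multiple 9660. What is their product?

For any two positive integers, gcd × lcm = product = 10 × 9660 = 96600.

96600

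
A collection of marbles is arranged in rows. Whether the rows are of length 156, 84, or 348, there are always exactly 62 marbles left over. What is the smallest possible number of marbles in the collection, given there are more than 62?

31730

N − 62 must be a common multiple of 156, 84, and 348.
156 = 2^2 × 3 × 13
84 = 2^2 × 3 × 7
348 = 2^2 × 3 × 29
LCM(156, 84, 348) = 2^2 × 3 × 7 × 13 × 29 = 31668.
Smallest N > 62 is LCM + 62 = 31668 + 62 = 31730.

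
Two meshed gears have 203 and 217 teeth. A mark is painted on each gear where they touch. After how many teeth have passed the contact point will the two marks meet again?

6293 teeth

We need the least common multiple of the intervals.
203 = 7 × 29
217 = 7 × 31
LCM(203, 217) = 7 × 29 × 31 = 6293.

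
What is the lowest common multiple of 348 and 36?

348 = 2^2 × 3 × 29
36 = 2^2 × 3^2
LCM(348, 36) = 2^2 × 3^2 × 29 = 1044.

1044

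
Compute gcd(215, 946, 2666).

215 = 5 × 43
946 = 2 × 11 × 43
2666 = 2 × 31 × 43
gcd(215, 946, 2666) = 43.

43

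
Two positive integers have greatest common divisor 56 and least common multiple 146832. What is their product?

For any two positive integers, gcd × lcm = product = 56 × 146832 = 8222592.

8222592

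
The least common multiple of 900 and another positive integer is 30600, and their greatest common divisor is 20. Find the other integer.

680

gcd × lcm = product of the two integers, so the other integer is (20 × 30600) / 900 = 680.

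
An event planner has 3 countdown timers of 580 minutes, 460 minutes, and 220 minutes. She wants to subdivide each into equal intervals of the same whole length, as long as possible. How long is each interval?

20 minutes

The interval must divide each timer length; the longest such is the gcd.
580 = 2^2 × 5 × 29
460 = 2^2 × 5 × 23
220 = 2^2 × 5 × 11
gcd(580, 460, 220) = 2^2 × 5 = 20.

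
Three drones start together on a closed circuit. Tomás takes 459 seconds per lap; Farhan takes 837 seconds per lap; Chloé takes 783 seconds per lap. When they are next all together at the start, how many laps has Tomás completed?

899 laps

All finish a whole number of cycles simultaneously at t = LCM of the periods.
459 = 3^3 × 17
837 = 3^3 × 31
783 = 3^3 × 29
LCM(459, 837, 783) = 3^3 × 17 × 29 × 31 = 412641.
Laps for period 459: 412641 / 459 = 899.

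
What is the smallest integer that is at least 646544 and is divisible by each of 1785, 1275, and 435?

776475

The integer must be a common multiple of 1785, 1275, and 435, so a multiple of their LCM.
1785 = 3 × 5 × 7 × 17
1275 = 3 × 5^2 × 17
435 = 3 × 5 × 29
LCM(1785, 1275, 435) = 3 × 5^2 × 7 × 17 × 29 = 258825.
Smallest multiple of 258825 that is ≥ 646544: ⌈646544/258825⌉ × 258825 = 3 × 258825 = 776475.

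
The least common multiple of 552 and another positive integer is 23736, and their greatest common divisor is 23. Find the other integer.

989

gcd × lcm = product of the two integers, so the other integer is (23 × 23736) / 552 = 989.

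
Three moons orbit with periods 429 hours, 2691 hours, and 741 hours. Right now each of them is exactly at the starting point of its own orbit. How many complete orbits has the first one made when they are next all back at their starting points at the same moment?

The first common completion time is the LCM of the periods.
429 = 3 × 11 × 13
2691 = 3^2 × 13 × 23
741 = 3 × 13 × 19
LCM(429, 2691, 741) = 3^2 × 11 × 13 × 19 × 23 = 562419.
Orbits for period 429: 562419 / 429 = 1311.

1311 orbits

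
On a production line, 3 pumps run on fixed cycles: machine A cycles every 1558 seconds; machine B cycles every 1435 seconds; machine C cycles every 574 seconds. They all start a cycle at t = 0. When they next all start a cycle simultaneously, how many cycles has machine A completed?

35 cycles

They are all back at their starting positions together after one LCM of the periods.
1558 = 2 × 19 × 41
1435 = 5 × 7 × 41
574 = 2 × 7 × 41
LCM(1558, 1435, 574) = 2 × 5 × 7 × 19 × 41 = 54530.
Cycles for period 1558: 54530 / 1558 = 35.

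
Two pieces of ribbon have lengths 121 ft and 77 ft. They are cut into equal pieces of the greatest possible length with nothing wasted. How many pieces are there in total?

Piece length = gcd(121, 77).
121 = 11^2
77 = 7 × 11
gcd(121, 77) = 11.
Total pieces = 121/11 + 77/11 = 11 + 7 = 18.

18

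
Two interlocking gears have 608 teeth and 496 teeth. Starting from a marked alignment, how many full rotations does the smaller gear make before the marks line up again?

They are all back at their starting positions together after one LCM of the periods.
608 = 2^5 × 19
496 = 2^4 × 31
LCM(608, 496) = 2^5 × 19 × 31 = 18848.
Rotations for period 496: 18848 / 496 = 38.

38 rotations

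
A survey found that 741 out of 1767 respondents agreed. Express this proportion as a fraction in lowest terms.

741 = 3 × 13 × 19
1767 = 3 × 19 × 31
gcd(741, 1767) = 3 × 19 = 57.
Divide numerator and denominator by 57: 741/1767 = 13/31.

13/31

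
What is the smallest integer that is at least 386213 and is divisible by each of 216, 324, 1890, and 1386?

The integer must be a common multiple of 216, 324, 1890, and 1386, so a multiple of their LCM.
216 = 2^3 × 3^3
324 = 2^2 × 3^4
1890 = 2 × 3^3 × 5 × 7
1386 = 2 × 3^2 × 7 × 11
LCM(216, 324, 1890, 1386) = 2^3 × 3^4 × 5 × 7 × 11 = 249480.
Smallest multiple of 249480 that is ≥ 386213: ⌈386213/249480⌉ × 249480 = 2 × 249480 = 498960.

498960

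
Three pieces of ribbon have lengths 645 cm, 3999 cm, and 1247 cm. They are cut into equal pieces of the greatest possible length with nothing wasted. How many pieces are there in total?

137

Piece length = gcd(645, 3999, 1247).
645 = 3 × 5 × 43
3999 = 3 × 31 × 43
1247 = 29 × 43
gcd(645, 3999, 1247) = 43.
Total pieces = 645/43 + 3999/43 + 1247/43 = 15 + 93 + 29 = 137.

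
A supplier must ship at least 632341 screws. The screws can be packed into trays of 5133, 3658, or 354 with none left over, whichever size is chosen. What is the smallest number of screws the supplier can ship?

The number of screws must be a common multiple of 5133, 3658, and 354, so a multiple of their LCM.
5133 = 3 × 29 × 59
3658 = 2 × 31 × 59
354 = 2 × 3 × 59
LCM(5133, 3658, 354) = 2 × 3 × 29 × 31 × 59 = 318246.
Smallest multiple of 318246 that is ≥ 632341: ⌈632341/318246⌉ × 318246 = 2 × 318246 = 636492.

636492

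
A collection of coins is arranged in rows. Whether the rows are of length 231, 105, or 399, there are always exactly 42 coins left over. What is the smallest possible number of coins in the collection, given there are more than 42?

N − 42 must be a common multiple of 231, 105, and 399.
231 = 3 × 7 × 11
105 = 3 × 5 × 7
399 = 3 × 7 × 19
LCM(231, 105, 399) = 3 × 5 × 7 × 11 × 19 = 21945.
Smallest N > 42 is LCM + 42 = 21945 + 42 = 21987.

21987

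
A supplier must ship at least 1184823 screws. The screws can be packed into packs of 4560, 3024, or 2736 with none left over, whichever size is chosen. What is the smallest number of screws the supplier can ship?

The number of screws must be a common multiple of 4560, 3024, and 2736, so a multiple of their LCM.
4560 = 2^4 × 3 × 5 × 19
3024 = 2^4 × 3^3 × 7
2736 = 2^4 × 3^2 × 19
LCM(4560, 3024, 2736) = 2^4 × 3^3 × 5 × 7 × 19 = 287280.
Smallest multiple of 287280 that is ≥ 1184823: ⌈1184823/287280⌉ × 287280 = 5 × 287280 = 1436400.

1436400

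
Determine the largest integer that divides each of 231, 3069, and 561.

33

231 = 3 × 7 × 11
3069 = 3^2 × 11 × 31
561 = 3 × 11 × 17
gcd(231, 3069, 561) = 3 × 11 = 33.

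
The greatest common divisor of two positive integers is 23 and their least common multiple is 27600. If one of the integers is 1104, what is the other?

For two integers, gcd × lcm = product, so the other is (23 × 27600) / 1104 = 634800 / 1104 = 575.

575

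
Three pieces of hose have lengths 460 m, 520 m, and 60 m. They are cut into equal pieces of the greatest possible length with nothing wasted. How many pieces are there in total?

52

Piece length = gcd(460, 520, 60).
460 = 2^2 × 5 × 23
520 = 2^3 × 5 × 13
60 = 2^2 × 3 × 5
gcd(460, 520, 60) = 2^2 × 5 = 20.
Total pieces = 460/20 + 520/20 + 60/20 = 23 + 26 + 3 = 52.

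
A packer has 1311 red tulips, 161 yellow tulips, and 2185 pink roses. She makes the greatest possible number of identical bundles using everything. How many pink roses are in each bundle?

95

Number of bundles = gcd(1311, 161, 2185).
1311 = 3 × 19 × 23
161 = 7 × 23
2185 = 5 × 19 × 23
gcd(1311, 161, 2185) = 23.
pink roses per bundle = 2185 / 23 = 95.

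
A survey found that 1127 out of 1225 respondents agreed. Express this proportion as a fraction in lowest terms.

23/25

1127 = 7^2 × 23
1225 = 5^2 × 7^2
gcd(1127, 1225) = 7^2 = 49.
Divide numerator and denominator by 49: 1127/1225 = 23/25.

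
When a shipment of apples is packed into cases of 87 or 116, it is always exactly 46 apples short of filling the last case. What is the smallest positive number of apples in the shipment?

Being 46 short of a full case of size k means N ≡ −46 (mod k), i.e. N + 46 is a multiple of each size.
87 = 3 × 29
116 = 2^2 × 29
LCM(87, 116) = 2^2 × 3 × 29 = 348.
Smallest positive N is 348 − 46 = 302.

302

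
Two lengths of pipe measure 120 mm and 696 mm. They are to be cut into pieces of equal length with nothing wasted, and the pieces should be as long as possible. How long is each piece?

24 mm

By the Euclidean algorithm:
696 = 5 × 120 + 96
120 = 1 × 96 + 24
96 = 4 × 24 + 0
gcd(120, 696) = 24.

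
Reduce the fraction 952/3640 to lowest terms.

952 = 2^3 × 7 × 17
3640 = 2^3 × 5 × 7 × 13
gcd(952, 3640) = 2^3 × 7 = 56.
Divide numerator and denominator by 56: 952/3640 = 17/65.

17/65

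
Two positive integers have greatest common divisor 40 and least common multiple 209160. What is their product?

For any two positive integers, gcd × lcm = product = 40 × 209160 = 8366400.

8366400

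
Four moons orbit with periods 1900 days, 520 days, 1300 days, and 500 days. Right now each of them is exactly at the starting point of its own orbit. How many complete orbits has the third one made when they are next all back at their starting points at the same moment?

190 orbits

They are all back at their starting positions together after one LCM of the periods.
1900 = 2^2 × 5^2 × 19
520 = 2^3 × 5 × 13
1300 = 2^2 × 5^2 × 13
500 = 2^2 × 5^3
LCM(1900, 520, 1300, 500) = 2^3 × 5^3 × 13 × 19 = 247000.
Orbits for period 1300: 247000 / 1300 = 190.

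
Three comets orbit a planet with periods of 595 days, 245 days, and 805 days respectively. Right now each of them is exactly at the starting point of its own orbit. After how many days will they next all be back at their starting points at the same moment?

The first simultaneous occurrence is after LCM of the individual periods.
595 = 5 × 7 × 17
245 = 5 × 7^2
805 = 5 × 7 × 23
LCM(595, 245, 805) = 5 × 7^2 × 17 × 23 = 95795.

95795 days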